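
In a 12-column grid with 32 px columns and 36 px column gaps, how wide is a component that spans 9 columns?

576 px

Span of 9: 9·32 + 8·36 = 288 + 288 = 576 px.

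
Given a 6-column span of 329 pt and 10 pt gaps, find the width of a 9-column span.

6c + 5·10 = 329 → 6c = 279 → c = 46.5 pt.
9 columns plus 8 gaps: 418.5 + 80 = 498.5 pt.

498.5 pt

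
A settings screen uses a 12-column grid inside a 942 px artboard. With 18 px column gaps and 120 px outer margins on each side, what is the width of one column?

Take off 240 px of margins, leaving 702 px.
Subtracting 11 column gaps of 18 leaves 504 for 12 columns, so c = 42 px.

42 px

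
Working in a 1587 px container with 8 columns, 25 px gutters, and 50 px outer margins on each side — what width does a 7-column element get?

1298 px

Content width = 1587 − 2·50 = 1487 px.
Subtracting 7 gutters of 25 leaves 1312 for 8 columns, so c = 164 px.
Span of 7: 7·164 + 6·25 = 1148 + 150 = 1298 px.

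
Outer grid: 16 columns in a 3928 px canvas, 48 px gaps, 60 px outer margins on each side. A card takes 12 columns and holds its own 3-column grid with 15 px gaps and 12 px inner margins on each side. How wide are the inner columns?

930 px

Subtract both margins: 3928 − 2·60 = 3808 px.
16c + 15·48 = 3808 → 16c = 3088 → c = 193 px.
12-column span = 12·193 + 11·48 = 2844 px.
Inner content = 2844 − 2·12 = 2820 px.
3 columns + 2 gaps: 3d + 2·15 = 2820.
3d = 2820 − 30 = 2790, so d = 930 px.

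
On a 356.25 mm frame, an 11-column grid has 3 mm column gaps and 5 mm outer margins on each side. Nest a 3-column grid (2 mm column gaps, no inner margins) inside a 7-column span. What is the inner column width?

71.75 mm

Inside the margins: 356.25 − 10 = 346.25 mm.
Subtracting 10 column gaps of 3 leaves 316.25 for 11 columns, so c = 28.75 mm.
Span of 7: 7·28.75 + 6·3 = 201.25 + 18 = 219.25 mm.
3 columns + 2 column gaps: 3d + 2·2 = 219.25.
3d = 219.25 − 4 = 215.25, so d = 71.75 mm.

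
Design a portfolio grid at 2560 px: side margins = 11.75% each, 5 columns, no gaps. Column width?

Margins: 11.75% × 2560 = 300.8 px each, so content = 2560 − 601.6 = 1958.4 px.
5c = 1958.4 → c = 391.68 px.

391.68 px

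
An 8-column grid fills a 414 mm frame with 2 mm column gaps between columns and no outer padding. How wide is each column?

50 mm

8c + 7·2 = 414 → 8c = 400 → c = 50 mm.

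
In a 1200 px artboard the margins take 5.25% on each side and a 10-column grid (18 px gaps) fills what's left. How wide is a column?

91.2 px

Margins: 5.25% × 1200 = 63 px each, so content = 1200 − 126 = 1074 px.
1074 − 9·18 = 912; ÷10 gives c = 91.2 px.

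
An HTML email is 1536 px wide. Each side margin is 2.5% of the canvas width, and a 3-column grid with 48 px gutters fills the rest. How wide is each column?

454.4 px

1536 × (1 − 2·2.5%) = 1536 × 95% = 1459.2 px for the columns.
3 columns + 2 gutters: 3c + 2·48 = 1459.2.
3c = 1459.2 − 96 = 1363.2, so c = 454.4 px.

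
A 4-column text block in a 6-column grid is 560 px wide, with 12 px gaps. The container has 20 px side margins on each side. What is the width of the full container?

Subtracting 3 gaps of 12 leaves 524 for 4 columns, so c = 131 px.
Adding margins, columns and gutters: 40 + 786 + 60 = 886 px.

886 px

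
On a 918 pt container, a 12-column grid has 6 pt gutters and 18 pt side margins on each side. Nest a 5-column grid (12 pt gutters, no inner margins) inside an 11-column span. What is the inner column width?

152 pt

Inside the margins: 918 − 36 = 882 pt.
Subtracting 11 gutters of 6 leaves 816 for 12 columns, so c = 68 pt.
11 columns plus 10 gutters: 748 + 60 = 808 pt.
5d + 4·12 = 808 → 5d = 760 → d = 152 pt.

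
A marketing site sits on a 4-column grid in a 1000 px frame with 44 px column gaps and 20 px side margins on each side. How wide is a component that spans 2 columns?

Take off 40 px of margins, leaving 960 px.
Subtracting 3 column gaps of 44 leaves 828 for 4 columns, so c = 207 px.
Span of 2: 2·207 + 1·44 = 414 + 44 = 458 px.

458 px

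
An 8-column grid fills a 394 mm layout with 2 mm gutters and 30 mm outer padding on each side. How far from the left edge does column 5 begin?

198 mm

Inside the margins: 394 − 60 = 334 mm.
Subtracting 7 gutters of 2 leaves 320 for 8 columns, so c = 40 mm.
Each column+gutter stride is 42 mm; 4 of them past the 30 mm margin is 30 + 168 = 198 mm.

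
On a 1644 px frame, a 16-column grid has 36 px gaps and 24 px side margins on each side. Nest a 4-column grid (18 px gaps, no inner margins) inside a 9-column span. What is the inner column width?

Take off 48 px of margins, leaving 1596 px.
16c + 15·36 = 1596 → 16c = 1056 → c = 66 px.
9 columns plus 8 gaps: 594 + 288 = 882 px.
4 columns + 3 gaps: 4d + 3·18 = 882.
4d = 882 − 54 = 828, so d = 207 px.

207 px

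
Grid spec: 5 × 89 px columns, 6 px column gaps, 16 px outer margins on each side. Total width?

Total width: 2·16 + 5·89 + 4·6 = 501 px.

501 px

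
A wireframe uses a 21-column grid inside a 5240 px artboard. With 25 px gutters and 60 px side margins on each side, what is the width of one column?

Inside the margins: 5240 − 120 = 5120 px.
Subtracting 20 gutters of 25 leaves 4620 for 21 columns, so c = 220 px.

220 px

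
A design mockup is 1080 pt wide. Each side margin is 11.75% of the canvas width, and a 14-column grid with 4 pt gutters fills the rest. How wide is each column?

55.3 pt

Each margin = 11.75% of 1080 = 126.9 pt; content = 1080 − 2·126.9 = 826.2 pt.
Subtracting 13 gutters of 4 leaves 774.2 for 14 columns, so c = 55.3 pt.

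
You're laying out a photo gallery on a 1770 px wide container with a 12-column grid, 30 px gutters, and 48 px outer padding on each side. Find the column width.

112 px

Content width = 1770 − 2·48 = 1674 px.
12 columns + 11 gutters: 12c + 11·30 = 1674.
12c = 1674 − 330 = 1344, so c = 112 px.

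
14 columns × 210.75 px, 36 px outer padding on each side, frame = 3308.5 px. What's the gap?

22 px

Subtract both margins: 3308.5 − 2·36 = 3236.5 px.
14·210.75 + 13g = 3236.5 → 13g = 286 → g = 22 px.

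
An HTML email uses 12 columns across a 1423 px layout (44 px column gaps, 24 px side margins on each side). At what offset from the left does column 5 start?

Take off 48 px of margins, leaving 1375 px.
12 columns + 11 column gaps: 12c + 11·44 = 1375.
12c = 1375 − 484 = 891, so c = 74.25 px.
Each column+gutter stride is 118.25 px; 4 of them past the 24 px margin is 24 + 473 = 497 px.

497 px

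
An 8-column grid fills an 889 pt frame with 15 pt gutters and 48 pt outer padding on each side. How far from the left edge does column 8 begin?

Content = 889 − 2·48 = 793 pt.
8c + 7·15 = 793 → 8c = 688 → c = 86 pt.
Before column 8: the margin + 7 columns + 7 gutters.
Offset = 48 + 7·(86 + 15) = 48 + 707 = 755 pt.

755 pt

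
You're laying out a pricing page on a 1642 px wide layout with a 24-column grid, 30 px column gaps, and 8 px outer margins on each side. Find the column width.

39 px

Take off 16 px of margins, leaving 1626 px.
1626 − 23·30 = 936; ÷24 gives c = 39 px.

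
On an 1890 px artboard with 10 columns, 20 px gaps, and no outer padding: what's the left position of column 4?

573 px

10c + 9·20 = 1890 → 10c = 1710 → c = 171 px.
Each column+gutter stride is 191 px; with no margin, 3 of them is 573 px.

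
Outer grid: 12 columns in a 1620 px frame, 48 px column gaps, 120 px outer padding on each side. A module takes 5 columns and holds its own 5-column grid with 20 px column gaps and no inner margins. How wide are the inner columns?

93.4 px

Inside the margins: 1620 − 240 = 1380 px.
1380 − 11·48 = 852; ÷12 gives c = 71 px.
Span of 5: 5·71 + 4·48 = 355 + 192 = 547 px.
547 − 4·20 = 467; ÷5 gives d = 93.4 px.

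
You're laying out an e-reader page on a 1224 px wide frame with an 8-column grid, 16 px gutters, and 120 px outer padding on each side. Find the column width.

Inside the margins: 1224 − 240 = 984 px.
8 columns + 7 gutters: 8c + 7·16 = 984.
8c = 984 − 112 = 872, so c = 109 px.

109 px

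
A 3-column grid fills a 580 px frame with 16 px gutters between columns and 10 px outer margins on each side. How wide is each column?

176 px

Subtract both margins: 580 − 2·10 = 560 px.
3 columns + 2 gutters: 3c + 2·16 = 560.
3c = 560 − 32 = 528, so c = 176 px.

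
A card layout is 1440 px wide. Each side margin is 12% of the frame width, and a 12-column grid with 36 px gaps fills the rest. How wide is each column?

Margins: 12% × 1440 = 172.8 px each, so content = 1440 − 345.6 = 1094.4 px.
12c + 11·36 = 1094.4 → 12c = 698.4 → c = 58.2 px.

58.2 px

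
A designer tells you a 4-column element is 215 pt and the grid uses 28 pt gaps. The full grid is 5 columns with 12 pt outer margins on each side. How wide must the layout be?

299.75 pt

Subtracting 3 gaps of 28 leaves 131 for 4 columns, so c = 32.75 pt.
Adding margins, columns and gutters: 24 + 163.75 + 112 = 299.75 pt.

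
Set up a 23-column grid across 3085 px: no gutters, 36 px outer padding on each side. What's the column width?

Inside the margins: 3085 − 72 = 3013 px.
3013 / 23 = 131 px per column.

131 px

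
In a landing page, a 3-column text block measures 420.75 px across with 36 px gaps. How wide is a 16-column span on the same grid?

2400 px

3c + 2·36 = 420.75 → 3c = 348.75 → c = 116.25 px.
Span of 16: 16·116.25 + 15·36 = 1860 + 540 = 2400 px.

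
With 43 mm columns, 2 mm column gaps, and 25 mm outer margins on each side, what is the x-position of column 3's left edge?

Each column+gutter stride is 45 mm; 2 of them past the 25 mm margin is 25 + 90 = 115 mm.

115 mm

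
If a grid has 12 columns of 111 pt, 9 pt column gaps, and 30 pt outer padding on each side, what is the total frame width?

Frame = 2·30 + 12·111 + 11·9 = 60 + 1332 + 99 = 1491 pt.

1491 pt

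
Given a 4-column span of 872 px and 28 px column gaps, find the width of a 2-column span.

4c + 3·28 = 872 → 4c = 788 → c = 197 px.
Span of 2: 2·197 + 1·28 = 394 + 28 = 422 px.

422 px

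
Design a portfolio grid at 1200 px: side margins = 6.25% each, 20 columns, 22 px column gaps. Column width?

Margins: 6.25% × 1200 = 75 px each, so content = 1200 − 150 = 1050 px.
Subtracting 19 column gaps of 22 leaves 632 for 20 columns, so c = 31.6 px.

31.6 px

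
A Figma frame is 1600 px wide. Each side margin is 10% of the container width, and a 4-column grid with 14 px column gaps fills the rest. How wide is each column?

309.5 px

1600 × (1 − 2·10%) = 1600 × 80% = 1280 px for the columns.
Subtracting 3 column gaps of 14 leaves 1238 for 4 columns, so c = 309.5 px.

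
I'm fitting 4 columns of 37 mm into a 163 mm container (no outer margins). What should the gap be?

4 columns take 4·37 = 148 mm; remaining 15 splits into 3 gaps.
g = 15 / 3 = 5 mm.

5 mm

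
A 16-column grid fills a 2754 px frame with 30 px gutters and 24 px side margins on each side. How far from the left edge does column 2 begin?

195 px

Inside the margins: 2754 − 48 = 2706 px.
Subtracting 15 gutters of 30 leaves 2256 for 16 columns, so c = 141 px.
Before column 2: the margin + 1 column + 1 gutter.
Offset = 24 + 1·(141 + 30) = 24 + 171 = 195 px.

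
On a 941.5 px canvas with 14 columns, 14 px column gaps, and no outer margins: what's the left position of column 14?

887.25 px

941.5 − 13·14 = 759.5; ÷14 gives c = 54.25 px.
Before column 14: 13 columns + 13 column gaps.
Offset = 13·(54.25 + 14) = 13·68.25 = 887.25 px.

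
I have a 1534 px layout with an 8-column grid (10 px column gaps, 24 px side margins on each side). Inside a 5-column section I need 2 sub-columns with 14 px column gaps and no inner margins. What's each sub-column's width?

Inside the margins: 1534 − 48 = 1486 px.
Subtracting 7 column gaps of 10 leaves 1416 for 8 columns, so c = 177 px.
5 columns plus 4 column gaps: 885 + 40 = 925 px.
Subtracting 1 column gap of 14 leaves 911 for 2 columns, so d = 455.5 px.

455.5 px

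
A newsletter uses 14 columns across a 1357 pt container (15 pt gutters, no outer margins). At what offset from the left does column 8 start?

14c + 13·15 = 1357 → 14c = 1162 → c = 83 pt.
No margin, so column 8 starts at 7·(column + gutter) = 7·98 = 686 pt.

686 pt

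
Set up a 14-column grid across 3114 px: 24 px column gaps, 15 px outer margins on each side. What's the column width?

198 px

Subtract both margins: 3114 − 2·15 = 3084 px.
14 columns + 13 column gaps: 14c + 13·24 = 3084.
14c = 3084 − 312 = 2772, so c = 198 px.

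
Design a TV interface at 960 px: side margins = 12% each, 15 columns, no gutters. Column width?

960 × (1 − 2·12%) = 960 × 76% = 729.6 px for the columns.
With no gutters, each column is 729.6/15 = 48.64 px.

48.64 px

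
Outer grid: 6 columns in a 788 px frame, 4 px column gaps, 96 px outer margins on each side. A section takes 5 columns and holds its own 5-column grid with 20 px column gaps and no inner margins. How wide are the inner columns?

83.2 px

Subtract both margins: 788 − 2·96 = 596 px.
596 − 5·4 = 576; ÷6 gives c = 96 px.
5 columns plus 4 column gaps: 480 + 16 = 496 px.
5 columns + 4 column gaps: 5d + 4·20 = 496.
5d = 496 − 80 = 416, so d = 83.2 px.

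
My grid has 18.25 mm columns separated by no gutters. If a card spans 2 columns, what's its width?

36.5 mm

With no gutters, 2 columns span 2·18.25 = 36.5 mm.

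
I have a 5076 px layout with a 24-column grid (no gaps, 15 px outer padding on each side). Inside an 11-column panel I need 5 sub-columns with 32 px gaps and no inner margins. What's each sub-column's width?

Outer content = 5076 − 2·15 = 5046 px.
24c = 5046 → c = 210.25 px.
With no gaps, 11 columns span 11·210.25 = 2312.75 px.
Subtracting 4 gaps of 32 leaves 2184.75 for 5 columns, so d = 436.95 px.

436.95 px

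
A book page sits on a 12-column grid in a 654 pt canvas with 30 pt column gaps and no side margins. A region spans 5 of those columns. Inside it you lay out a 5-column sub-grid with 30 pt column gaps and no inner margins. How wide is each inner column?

27 pt

12c + 11·30 = 654 → 12c = 324 → c = 27 pt.
5 columns plus 4 column gaps: 135 + 120 = 255 pt.
5d + 4·30 = 255 → 5d = 135 → d = 27 pt.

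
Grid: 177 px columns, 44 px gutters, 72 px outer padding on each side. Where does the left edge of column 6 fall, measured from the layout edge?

1177 px

Each column+gutter stride is 221 px; 5 of them past the 72 px margin is 72 + 1105 = 1177 px.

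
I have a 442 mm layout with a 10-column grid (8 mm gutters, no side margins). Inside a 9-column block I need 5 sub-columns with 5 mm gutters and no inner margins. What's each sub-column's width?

10c + 9·8 = 442 → 10c = 370 → c = 37 mm.
9 columns plus 8 gutters: 333 + 64 = 397 mm.
5 columns + 4 gutters: 5d + 4·5 = 397.
5d = 397 − 20 = 377, so d = 75.4 mm.

75.4 mm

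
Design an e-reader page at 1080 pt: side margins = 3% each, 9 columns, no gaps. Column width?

Each margin = 3% of 1080 = 32.4 pt; content = 1080 − 2·32.4 = 1015.2 pt.
9c = 1015.2 → c = 112.8 pt.

112.8 pt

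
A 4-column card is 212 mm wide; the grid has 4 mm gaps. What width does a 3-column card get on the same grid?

Subtracting 3 gaps of 4 leaves 200 for 4 columns, so c = 50 mm.
3-column span = 3·50 + 2·4 = 158 mm.

158 mm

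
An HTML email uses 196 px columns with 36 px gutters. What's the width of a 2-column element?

428 px

Span of 2: 2·196 + 1·36 = 392 + 36 = 428 px.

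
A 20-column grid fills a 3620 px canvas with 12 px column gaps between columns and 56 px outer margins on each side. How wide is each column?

164 px

Subtract both margins: 3620 − 2·56 = 3508 px.
3508 − 19·12 = 3280; ÷20 gives c = 164 px.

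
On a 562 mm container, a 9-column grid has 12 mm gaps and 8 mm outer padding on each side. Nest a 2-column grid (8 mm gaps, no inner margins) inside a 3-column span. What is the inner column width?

83 mm

Inside the margins: 562 − 16 = 546 mm.
9c + 8·12 = 546 → 9c = 450 → c = 50 mm.
3 columns plus 2 gaps: 150 + 24 = 174 mm.
2d + 1·8 = 174 → 2d = 166 → d = 83 mm.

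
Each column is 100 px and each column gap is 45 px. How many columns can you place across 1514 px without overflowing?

Each extra column adds 100 + 45 = 145 px.
(1514 + 45) / 145 = 10.75, so 10 columns fit.

10 columns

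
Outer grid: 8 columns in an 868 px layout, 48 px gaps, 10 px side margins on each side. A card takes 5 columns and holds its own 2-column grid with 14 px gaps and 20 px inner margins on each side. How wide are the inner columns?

Outer content = 868 − 2·10 = 848 px.
Subtracting 7 gaps of 48 leaves 512 for 8 columns, so c = 64 px.
Span of 5: 5·64 + 4·48 = 320 + 192 = 512 px.
Inner content = 512 − 2·20 = 472 px.
2 columns + 1 gap: 2d + 1·14 = 472.
2d = 472 − 14 = 458, so d = 229 px.

229 px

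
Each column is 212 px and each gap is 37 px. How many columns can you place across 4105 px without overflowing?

16 columns

k columns need k·212 + (k−1)·37 = k·249 − 37.
k·249 − 37 ≤ 4105 → k ≤ 4142 / 249 ≈ 16.63, so k = 16.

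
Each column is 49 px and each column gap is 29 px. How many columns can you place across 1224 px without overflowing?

16 columns

k columns need k·49 + (k−1)·29 = k·78 − 29.
k·78 − 29 ≤ 1224 → k ≤ 1253 / 78 ≈ 16.06, so k = 16.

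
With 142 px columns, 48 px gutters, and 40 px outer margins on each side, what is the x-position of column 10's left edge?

1750 px

Column 10 starts at margin + 9·(column + gutter) = 40 + 9·190 = 1750 px.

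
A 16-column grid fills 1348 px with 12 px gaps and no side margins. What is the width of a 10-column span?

16c + 15·12 = 1348 → 16c = 1168 → c = 73 px.
10 columns plus 9 gaps: 730 + 108 = 838 px.

838 px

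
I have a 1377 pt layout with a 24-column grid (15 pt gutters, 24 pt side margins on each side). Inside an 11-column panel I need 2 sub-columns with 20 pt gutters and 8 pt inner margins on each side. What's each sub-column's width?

Take off 48 pt of margins, leaving 1329 pt.
24 columns + 23 gutters: 24c + 23·15 = 1329.
24c = 1329 − 345 = 984, so c = 41 pt.
11 columns plus 10 gutters: 451 + 150 = 601 pt.
Inner content = 601 − 2·8 = 585 pt.
585 − 1·20 = 565; ÷2 gives d = 282.5 pt.

282.5 pt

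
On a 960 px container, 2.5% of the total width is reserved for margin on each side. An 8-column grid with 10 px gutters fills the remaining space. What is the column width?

105.25 px

Margins: 2.5% × 960 = 24 px each, so content = 960 − 48 = 912 px.
Subtracting 7 gutters of 10 leaves 842 for 8 columns, so c = 105.25 px.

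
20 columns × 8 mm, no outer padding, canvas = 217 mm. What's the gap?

3 mm

Columns use 160 mm, leaving 57 mm across 19 gaps = 3 mm each.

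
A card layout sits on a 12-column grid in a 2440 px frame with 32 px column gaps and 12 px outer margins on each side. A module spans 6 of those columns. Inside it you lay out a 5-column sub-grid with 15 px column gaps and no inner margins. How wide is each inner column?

226.4 px

Subtract both margins: 2440 − 2·12 = 2416 px.
Subtracting 11 column gaps of 32 leaves 2064 for 12 columns, so c = 172 px.
6-column span = 6·172 + 5·32 = 1192 px.
5 columns + 4 column gaps: 5d + 4·15 = 1192.
5d = 1192 − 60 = 1132, so d = 226.4 px.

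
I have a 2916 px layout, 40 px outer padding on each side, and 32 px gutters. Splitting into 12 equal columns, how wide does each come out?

Content width = 2916 − 2·40 = 2836 px.
2836 − 11·32 = 2484; ÷12 gives c = 207 px.

207 px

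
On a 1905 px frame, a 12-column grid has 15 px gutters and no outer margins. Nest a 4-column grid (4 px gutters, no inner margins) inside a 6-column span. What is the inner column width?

233.25 px

12c + 11·15 = 1905 → 12c = 1740 → c = 145 px.
6 columns plus 5 gutters: 870 + 75 = 945 px.
945 − 3·4 = 933; ÷4 gives d = 233.25 px.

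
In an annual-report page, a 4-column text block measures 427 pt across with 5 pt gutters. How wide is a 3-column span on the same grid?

427 − 3·5 = 412; ÷4 gives c = 103 pt.
Span of 3: 3·103 + 2·5 = 309 + 10 = 319 pt.

319 pt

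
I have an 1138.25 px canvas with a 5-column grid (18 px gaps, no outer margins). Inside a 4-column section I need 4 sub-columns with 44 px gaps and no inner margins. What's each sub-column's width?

5 columns + 4 gaps: 5c + 4·18 = 1138.25.
5c = 1138.25 − 72 = 1066.25, so c = 213.25 px.
4-column span = 4·213.25 + 3·18 = 907 px.
907 − 3·44 = 775; ÷4 gives d = 193.75 px.

193.75 px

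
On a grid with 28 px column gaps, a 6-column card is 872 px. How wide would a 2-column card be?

272 px

872 − 5·28 = 732; ÷6 gives c = 122 px.
Span of 2: 2·122 + 1·28 = 244 + 28 = 272 px.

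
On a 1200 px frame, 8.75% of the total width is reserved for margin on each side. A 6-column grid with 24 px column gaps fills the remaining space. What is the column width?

Each margin = 8.75% of 1200 = 105 px; content = 1200 − 2·105 = 990 px.
Subtracting 5 column gaps of 24 leaves 870 for 6 columns, so c = 145 px.

145 px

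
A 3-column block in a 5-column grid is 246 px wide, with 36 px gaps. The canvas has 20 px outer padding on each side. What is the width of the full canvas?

3 columns + 2 gaps: 3c + 2·36 = 246.
3c = 246 − 72 = 174, so c = 58 px.
Adding margins, columns and gutters: 40 + 290 + 144 = 474 px.

474 px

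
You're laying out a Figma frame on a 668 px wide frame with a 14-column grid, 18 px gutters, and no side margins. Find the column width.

Subtracting 13 gutters of 18 leaves 434 for 14 columns, so c = 31 px.

31 px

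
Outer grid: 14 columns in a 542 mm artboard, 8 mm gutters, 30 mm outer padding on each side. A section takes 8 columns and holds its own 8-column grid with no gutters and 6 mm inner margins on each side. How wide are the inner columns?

32.5 mm

Take off 60 mm of margins, leaving 482 mm.
14 columns + 13 gutters: 14c + 13·8 = 482.
14c = 482 − 104 = 378, so c = 27 mm.
Span of 8: 8·27 + 7·8 = 216 + 56 = 272 mm.
Inner content = 272 − 2·6 = 260 mm.
8d = 260 → d = 32.5 mm.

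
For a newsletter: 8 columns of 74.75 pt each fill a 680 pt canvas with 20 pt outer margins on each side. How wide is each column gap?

6 pt

Content width = 680 − 2·20 = 640 pt.
8·74.75 + 7g = 640 → 7g = 42 → g = 6 pt.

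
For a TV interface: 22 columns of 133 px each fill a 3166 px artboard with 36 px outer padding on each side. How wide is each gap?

8 px

Inside the margins: 3166 − 72 = 3094 px.
22 columns take 22·133 = 2926 px; remaining 168 splits into 21 gaps.
g = 168 / 21 = 8 px.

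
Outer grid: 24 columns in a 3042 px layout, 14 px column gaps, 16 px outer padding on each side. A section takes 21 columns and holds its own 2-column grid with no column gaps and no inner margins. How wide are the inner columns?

Outer content = 3042 − 2·16 = 3010 px.
24c + 23·14 = 3010 → 24c = 2688 → c = 112 px.
Span of 21: 21·112 + 20·14 = 2352 + 280 = 2632 px.
With no column gaps, each column is 2632/2 = 1316 px.

1316 px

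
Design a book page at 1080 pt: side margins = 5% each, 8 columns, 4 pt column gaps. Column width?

Each margin = 5% of 1080 = 54 pt; content = 1080 − 2·54 = 972 pt.
972 − 7·4 = 944; ÷8 gives c = 118 pt.

118 pt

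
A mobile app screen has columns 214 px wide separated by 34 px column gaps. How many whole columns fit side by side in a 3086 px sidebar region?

12 columns

Each extra column adds 214 + 34 = 248 px.
(3086 + 34) / 248 = 12.58, so 12 columns fit.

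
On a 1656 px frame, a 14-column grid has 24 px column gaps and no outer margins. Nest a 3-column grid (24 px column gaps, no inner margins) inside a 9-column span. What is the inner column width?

Subtracting 13 column gaps of 24 leaves 1344 for 14 columns, so c = 96 px.
9-column span = 9·96 + 8·24 = 1056 px.
3 columns + 2 column gaps: 3d + 2·24 = 1056.
3d = 1056 − 48 = 1008, so d = 336 px.

336 px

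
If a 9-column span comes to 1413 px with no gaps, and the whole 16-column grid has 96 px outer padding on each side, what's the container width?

2704 px

9c = 1413 → c = 157 px.
Total width: 2·96 + 16·157 = 2704 px.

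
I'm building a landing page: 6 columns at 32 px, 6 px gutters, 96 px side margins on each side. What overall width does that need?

414 px

Total width: 2·96 + 6·32 + 5·6 = 414 px.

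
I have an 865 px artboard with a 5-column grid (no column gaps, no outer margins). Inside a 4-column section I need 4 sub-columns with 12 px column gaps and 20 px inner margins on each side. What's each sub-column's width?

154 px

5c = 865 → c = 173 px.
With no column gaps, 4 columns span 4·173 = 692 px.
Inner content = 692 − 2·20 = 652 px.
Subtracting 3 column gaps of 12 leaves 616 for 4 columns, so d = 154 px.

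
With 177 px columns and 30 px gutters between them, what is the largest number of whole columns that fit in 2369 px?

11 columns: 11·177 + 10·30 = 2247 px ≤ 2369.
12 columns: 2454 px > 2369. So 11.

11 columns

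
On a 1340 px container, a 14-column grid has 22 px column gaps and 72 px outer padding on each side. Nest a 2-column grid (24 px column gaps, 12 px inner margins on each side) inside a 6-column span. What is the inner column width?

Take off 144 px of margins, leaving 1196 px.
1196 − 13·22 = 910; ÷14 gives c = 65 px.
6-column span = 6·65 + 5·22 = 500 px.
Inner content = 500 − 2·12 = 476 px.
Subtracting 1 column gap of 24 leaves 452 for 2 columns, so d = 226 px.

226 px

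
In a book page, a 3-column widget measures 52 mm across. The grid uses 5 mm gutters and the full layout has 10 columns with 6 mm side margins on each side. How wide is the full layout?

197 mm

3c + 2·5 = 52 → 3c = 42 → c = 14 mm.
Layout = 2·6 + 10·14 + 9·5 = 12 + 140 + 45 = 197 mm.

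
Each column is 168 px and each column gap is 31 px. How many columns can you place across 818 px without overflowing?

4 columns: 4·168 + 3·31 = 765 px ≤ 818.
5 columns: 964 px > 818. So 4.

4 columns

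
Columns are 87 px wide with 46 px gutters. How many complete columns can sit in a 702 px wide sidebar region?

5 columns

Each extra column adds 87 + 46 = 133 px.
(702 + 46) / 133 = 5.62, so 5 columns fit.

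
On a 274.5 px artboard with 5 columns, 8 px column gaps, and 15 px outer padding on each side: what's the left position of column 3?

Inside the margins: 274.5 − 30 = 244.5 px.
Subtracting 4 column gaps of 8 leaves 212.5 for 5 columns, so c = 42.5 px.
Before column 3: the margin + 2 columns + 2 column gaps.
Offset = 15 + 2·(42.5 + 8) = 15 + 101 = 116 px.

116 px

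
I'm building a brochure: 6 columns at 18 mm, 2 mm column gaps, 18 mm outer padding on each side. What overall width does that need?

154 mm

Container = 2·18 + 6·18 + 5·2 = 36 + 108 + 10 = 154 mm.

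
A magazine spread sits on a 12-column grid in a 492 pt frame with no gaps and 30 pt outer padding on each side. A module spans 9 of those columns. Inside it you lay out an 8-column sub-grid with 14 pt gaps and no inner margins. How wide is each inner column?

Outer content = 492 − 2·30 = 432 pt.
432 / 12 = 36 pt per column.
9-column span = 9·36 = 324 pt.
324 − 7·14 = 226; ÷8 gives d = 28.25 pt.

28.25 pt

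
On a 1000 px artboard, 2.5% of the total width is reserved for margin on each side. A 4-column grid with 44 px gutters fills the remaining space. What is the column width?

Margins: 2.5% × 1000 = 25 px each, so content = 1000 − 50 = 950 px.
4 columns + 3 gutters: 4c + 3·44 = 950.
4c = 950 − 132 = 818, so c = 204.5 px.

204.5 px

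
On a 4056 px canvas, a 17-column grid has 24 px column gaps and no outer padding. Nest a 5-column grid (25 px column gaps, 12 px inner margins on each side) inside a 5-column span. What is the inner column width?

210.4 px

17c + 16·24 = 4056 → 17c = 3672 → c = 216 px.
5-column span = 5·216 + 4·24 = 1176 px.
Inner content = 1176 − 2·12 = 1152 px.
1152 − 4·25 = 1052; ÷5 gives d = 210.4 px.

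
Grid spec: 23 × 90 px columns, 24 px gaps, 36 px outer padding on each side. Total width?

2670 px

Adding margins, columns and gutters: 72 + 2070 + 528 = 2670 px.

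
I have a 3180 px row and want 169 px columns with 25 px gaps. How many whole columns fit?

Each extra column adds 169 + 25 = 194 px.
(3180 + 25) / 194 = 16.52, so 16 columns fit.

16 columns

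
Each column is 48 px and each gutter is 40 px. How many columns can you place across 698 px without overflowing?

Each extra column adds 48 + 40 = 88 px.
(698 + 40) / 88 = 8.39, so 8 columns fit.

8 columns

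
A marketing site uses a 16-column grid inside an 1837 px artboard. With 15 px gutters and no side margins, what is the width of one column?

100.75 px

16c + 15·15 = 1837 → 16c = 1612 → c = 100.75 px.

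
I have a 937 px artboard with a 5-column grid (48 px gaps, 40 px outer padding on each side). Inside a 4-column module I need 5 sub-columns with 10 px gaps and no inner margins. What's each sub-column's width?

Outer content = 937 − 2·40 = 857 px.
857 − 4·48 = 665; ÷5 gives c = 133 px.
4 columns plus 3 gaps: 532 + 144 = 676 px.
676 − 4·10 = 636; ÷5 gives d = 127.2 px.

127.2 px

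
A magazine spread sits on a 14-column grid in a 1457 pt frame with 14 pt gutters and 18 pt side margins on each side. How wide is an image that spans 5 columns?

498.5 pt

Take off 36 pt of margins, leaving 1421 pt.
Subtracting 13 gutters of 14 leaves 1239 for 14 columns, so c = 88.5 pt.
Span of 5: 5·88.5 + 4·14 = 442.5 + 56 = 498.5 pt.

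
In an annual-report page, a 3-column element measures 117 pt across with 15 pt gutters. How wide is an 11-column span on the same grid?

469 pt

117 − 2·15 = 87; ÷3 gives c = 29 pt.
11 columns plus 10 gutters: 319 + 150 = 469 pt.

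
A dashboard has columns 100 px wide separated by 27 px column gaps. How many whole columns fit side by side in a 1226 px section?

9 columns: 9·100 + 8·27 = 1116 px ≤ 1226.
10 columns: 1243 px > 1226. So 9.

9 columns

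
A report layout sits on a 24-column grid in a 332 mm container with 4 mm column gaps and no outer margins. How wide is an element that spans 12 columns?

332 − 23·4 = 240; ÷24 gives c = 10 mm.
12-column span = 12·10 + 11·4 = 164 mm.

164 mm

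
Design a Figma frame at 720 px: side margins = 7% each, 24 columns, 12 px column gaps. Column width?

Each margin = 7% of 720 = 50.4 px; content = 720 − 2·50.4 = 619.2 px.
Subtracting 23 column gaps of 12 leaves 343.2 for 24 columns, so c = 14.3 px.

14.3 px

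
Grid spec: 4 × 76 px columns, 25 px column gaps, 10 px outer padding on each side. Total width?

Total width: 2·10 + 4·76 + 3·25 = 399 px.

399 px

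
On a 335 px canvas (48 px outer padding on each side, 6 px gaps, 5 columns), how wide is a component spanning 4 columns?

190 px

Content width = 335 − 2·48 = 239 px.
239 − 4·6 = 215; ÷5 gives c = 43 px.
4 columns plus 3 gaps: 172 + 18 = 190 px.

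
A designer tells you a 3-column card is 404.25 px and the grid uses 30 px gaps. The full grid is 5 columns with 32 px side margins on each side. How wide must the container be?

757.75 px

3 columns + 2 gaps: 3c + 2·30 = 404.25.
3c = 404.25 − 60 = 344.25, so c = 114.75 px.
Container = 2·32 + 5·114.75 + 4·30 = 64 + 573.75 + 120 = 757.75 px.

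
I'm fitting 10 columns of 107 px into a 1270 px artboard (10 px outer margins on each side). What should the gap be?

Subtract both margins: 1270 − 2·10 = 1250 px.
Columns use 1070 px, leaving 180 px across 9 gaps = 20 px each.

20 px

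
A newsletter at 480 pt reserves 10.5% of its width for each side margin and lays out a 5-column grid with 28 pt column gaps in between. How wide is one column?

53.44 pt

480 × (1 − 2·10.5%) = 480 × 79% = 379.2 pt for the columns.
379.2 − 4·28 = 267.2; ÷5 gives c = 53.44 pt.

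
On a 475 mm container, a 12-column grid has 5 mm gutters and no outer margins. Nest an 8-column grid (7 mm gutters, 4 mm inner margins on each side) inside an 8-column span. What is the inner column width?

32.25 mm

Subtracting 11 gutters of 5 leaves 420 for 12 columns, so c = 35 mm.
8 columns plus 7 gutters: 280 + 35 = 315 mm.
Inner content = 315 − 2·4 = 307 mm.
8d + 7·7 = 307 → 8d = 258 → d = 32.25 mm.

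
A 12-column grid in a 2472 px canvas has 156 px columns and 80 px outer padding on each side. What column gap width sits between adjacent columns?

Subtract both margins: 2472 − 2·80 = 2312 px.
Columns use 1872 px, leaving 440 px across 11 column gaps = 40 px each.

40 px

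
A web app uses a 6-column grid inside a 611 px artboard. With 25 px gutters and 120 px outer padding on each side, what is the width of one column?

Inside the margins: 611 − 240 = 371 px.
371 − 5·25 = 246; ÷6 gives c = 41 px.

41 px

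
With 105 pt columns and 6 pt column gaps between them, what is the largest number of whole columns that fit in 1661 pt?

k columns need k·105 + (k−1)·6 = k·111 − 6.
k·111 − 6 ≤ 1661 → k ≤ 1667 / 111 ≈ 15.02, so k = 15.

15 columns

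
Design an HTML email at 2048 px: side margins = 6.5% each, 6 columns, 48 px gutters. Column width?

Each margin = 6.5% of 2048 = 133.12 px; content = 2048 − 2·133.12 = 1781.76 px.
1781.76 − 5·48 = 1541.76; ÷6 gives c = 256.96 px.

256.96 px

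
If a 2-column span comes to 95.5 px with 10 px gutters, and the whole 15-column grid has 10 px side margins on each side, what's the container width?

801.25 px

95.5 − 1·10 = 85.5; ÷2 gives c = 42.75 px.
Container = 2·10 + 15·42.75 + 14·10 = 20 + 641.25 + 140 = 801.25 px.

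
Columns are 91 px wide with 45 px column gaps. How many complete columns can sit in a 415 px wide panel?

3 columns: 3·91 + 2·45 = 363 px ≤ 415.
4 columns: 499 px > 415. So 3.

3 columns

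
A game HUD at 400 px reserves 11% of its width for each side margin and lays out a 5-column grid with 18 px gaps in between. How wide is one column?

Margins: 11% × 400 = 44 px each, so content = 400 − 88 = 312 px.
5 columns + 4 gaps: 5c + 4·18 = 312.
5c = 312 − 72 = 240, so c = 48 px.

48 px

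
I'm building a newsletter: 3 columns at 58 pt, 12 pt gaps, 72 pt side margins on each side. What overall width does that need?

Total width: 2·72 + 3·58 + 2·12 = 342 pt.

342 pt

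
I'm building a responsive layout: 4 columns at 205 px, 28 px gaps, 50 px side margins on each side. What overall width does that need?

1004 px

Total width: 2·50 + 4·205 + 3·28 = 1004 px.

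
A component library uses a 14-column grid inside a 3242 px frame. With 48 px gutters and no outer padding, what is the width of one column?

14c + 13·48 = 3242 → 14c = 2618 → c = 187 px.

187 px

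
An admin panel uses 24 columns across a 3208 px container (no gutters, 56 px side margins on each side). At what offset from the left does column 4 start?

443 px

Inside the margins: 3208 − 112 = 3096 px.
24c = 3096 → c = 129 px.
Column 4 starts at margin + 3·(column + gutter) = 56 + 3·129 = 443 px.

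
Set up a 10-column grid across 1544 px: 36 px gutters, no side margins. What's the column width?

122 px

Subtracting 9 gutters of 36 leaves 1220 for 10 columns, so c = 122 px.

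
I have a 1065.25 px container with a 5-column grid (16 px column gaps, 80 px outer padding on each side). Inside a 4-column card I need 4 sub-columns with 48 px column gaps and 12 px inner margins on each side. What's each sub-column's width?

138.25 px

Outer content = 1065.25 − 2·80 = 905.25 px.
905.25 − 4·16 = 841.25; ÷5 gives c = 168.25 px.
Span of 4: 4·168.25 + 3·16 = 673 + 48 = 721 px.
Inner content = 721 − 2·12 = 697 px.
4 columns + 3 column gaps: 4d + 3·48 = 697.
4d = 697 − 144 = 553, so d = 138.25 px.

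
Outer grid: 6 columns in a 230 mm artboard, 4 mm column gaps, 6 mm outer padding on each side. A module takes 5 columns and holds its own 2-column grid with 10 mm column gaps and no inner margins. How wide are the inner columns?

Outer content = 230 − 2·6 = 218 mm.
6 columns + 5 column gaps: 6c + 5·4 = 218.
6c = 218 − 20 = 198, so c = 33 mm.
5 columns plus 4 column gaps: 165 + 16 = 181 mm.
181 − 1·10 = 171; ÷2 gives d = 85.5 mm.

85.5 mm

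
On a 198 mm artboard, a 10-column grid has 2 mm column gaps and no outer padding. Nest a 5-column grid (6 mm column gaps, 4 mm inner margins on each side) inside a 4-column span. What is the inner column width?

9.2 mm

198 − 9·2 = 180; ÷10 gives c = 18 mm.
4 columns plus 3 column gaps: 72 + 6 = 78 mm.
Inner content = 78 − 2·4 = 70 mm.
5d + 4·6 = 70 → 5d = 46 → d = 9.2 mm.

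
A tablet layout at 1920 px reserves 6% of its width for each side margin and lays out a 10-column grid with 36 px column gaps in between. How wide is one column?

1920 × (1 − 2·6%) = 1920 × 88% = 1689.6 px for the columns.
10 columns + 9 column gaps: 10c + 9·36 = 1689.6.
10c = 1689.6 − 324 = 1365.6, so c = 136.56 px.

136.56 px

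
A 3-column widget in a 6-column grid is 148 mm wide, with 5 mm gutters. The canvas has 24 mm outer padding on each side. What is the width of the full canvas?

3c + 2·5 = 148 → 3c = 138 → c = 46 mm.
Adding margins, columns and gutters: 48 + 276 + 25 = 349 mm.

349 mm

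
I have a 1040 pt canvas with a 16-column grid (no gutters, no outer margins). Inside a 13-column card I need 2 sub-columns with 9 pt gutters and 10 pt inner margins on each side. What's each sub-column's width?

408 pt

16c = 1040 → c = 65 pt.
13-column span = 13·65 = 845 pt.
Inner content = 845 − 2·10 = 825 pt.
2 columns + 1 gutter: 2d + 1·9 = 825.
2d = 825 − 9 = 816, so d = 408 pt.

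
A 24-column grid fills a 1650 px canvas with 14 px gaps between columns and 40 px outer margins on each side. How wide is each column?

52 px

Subtract both margins: 1650 − 2·40 = 1570 px.
24c + 23·14 = 1570 → 24c = 1248 → c = 52 px.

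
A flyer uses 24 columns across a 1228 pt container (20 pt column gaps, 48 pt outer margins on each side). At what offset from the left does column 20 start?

Subtract both margins: 1228 − 2·48 = 1132 pt.
24c + 23·20 = 1132 → 24c = 672 → c = 28 pt.
Before column 20: the margin + 19 columns + 19 column gaps.
Offset = 48 + 19·(28 + 20) = 48 + 912 = 960 pt.

960 pt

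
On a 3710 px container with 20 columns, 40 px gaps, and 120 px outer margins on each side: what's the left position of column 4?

Subtract both margins: 3710 − 2·120 = 3470 px.
3470 − 19·40 = 2710; ÷20 gives c = 135.5 px.
Column 4 starts at margin + 3·(column + gutter) = 120 + 3·175.5 = 646.5 px.

646.5 px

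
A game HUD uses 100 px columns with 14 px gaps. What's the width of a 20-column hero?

20-column span = 20·100 + 19·14 = 2266 px.

2266 px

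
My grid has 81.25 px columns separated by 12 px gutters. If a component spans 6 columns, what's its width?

547.5 px

Span of 6: 6·81.25 + 5·12 = 487.5 + 60 = 547.5 px.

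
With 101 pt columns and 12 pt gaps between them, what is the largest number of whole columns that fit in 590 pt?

5 columns

Each extra column adds 101 + 12 = 113 pt.
(590 + 12) / 113 = 5.33, so 5 columns fit.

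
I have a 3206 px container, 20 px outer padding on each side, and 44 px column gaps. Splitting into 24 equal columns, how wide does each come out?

Take off 40 px of margins, leaving 3166 px.
Subtracting 23 column gaps of 44 leaves 2154 for 24 columns, so c = 89.75 px.

89.75 px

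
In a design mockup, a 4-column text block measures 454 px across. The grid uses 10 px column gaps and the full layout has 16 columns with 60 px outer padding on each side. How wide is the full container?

4 columns + 3 column gaps: 4c + 3·10 = 454.
4c = 454 − 30 = 424, so c = 106 px.
Total width: 2·60 + 16·106 + 15·10 = 1966 px.

1966 px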